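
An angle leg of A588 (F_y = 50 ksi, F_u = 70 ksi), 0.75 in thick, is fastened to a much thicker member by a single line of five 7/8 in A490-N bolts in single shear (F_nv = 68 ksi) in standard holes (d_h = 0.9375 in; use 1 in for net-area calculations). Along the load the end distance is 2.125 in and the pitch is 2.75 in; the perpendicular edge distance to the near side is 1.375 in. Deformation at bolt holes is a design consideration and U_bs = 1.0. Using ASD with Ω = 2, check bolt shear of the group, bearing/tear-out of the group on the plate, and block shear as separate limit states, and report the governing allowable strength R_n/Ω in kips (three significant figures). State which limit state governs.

102 kips (bolt shear governs)

Bolt shear: A_b = π·0.875²/4 = 0.6013 in²; R_n = 68 × 0.6013 × 5 × 1 = 204.4 kips → 204.4 / 2 = 102 kips.
Bearing: edge l_c = 1.656, r_n = 104.3 kips; interior l_c = 1.812, r_n = 110.3 kips; R_n = 104.3 + 4·110.3 = 545.3 kips → 273 kips.
Block shear: A_gv = 9.844, A_nv = 6.469, A_nt = 0.6562 in²; R_n = min(0.6F_uA_nv, 0.6F_yA_gv) + U_bs·F_u·A_nt = 317.6 kips → 159 kips.
Bolt shear governs: 102 kips.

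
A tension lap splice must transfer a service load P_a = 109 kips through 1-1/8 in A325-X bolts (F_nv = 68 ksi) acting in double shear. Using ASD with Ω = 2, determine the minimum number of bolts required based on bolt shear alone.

A_b = π·1.125²/4 = 0.994 in².
Per-bolt allowable strength R_n/Ω = 68 × 0.994 × 2 / 2 = 67.59 kips.
n ≥ 109 / 67.59 = 1.613 → use 2 bolts.

2 bolts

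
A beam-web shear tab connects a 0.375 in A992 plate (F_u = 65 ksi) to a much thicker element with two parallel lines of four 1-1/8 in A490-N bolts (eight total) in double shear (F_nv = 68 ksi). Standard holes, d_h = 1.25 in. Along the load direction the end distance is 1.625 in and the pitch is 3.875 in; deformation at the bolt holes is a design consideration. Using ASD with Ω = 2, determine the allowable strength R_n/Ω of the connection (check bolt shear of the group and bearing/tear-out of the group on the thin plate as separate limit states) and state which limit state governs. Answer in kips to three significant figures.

227 kips (bearing governs)

Bolt shear: A_b = π·1.125²/4 = 0.994 in²; R_n = 68 × 0.994 × 8 × 2 = 1081 kips → 1081 / 2 = 541 kips.
Bearing (1.2 l_c t F_u ≤ 2.4 d t F_u): upper limit = 2.4·1.125·0.375·65 = 65.81 kips.
  Edge l_c = 1.625 − 1.25/2 = 1 → r_n = 29.25 kips; interior l_c = 3.875 − 1.25 = 2.625 → r_n = 65.81 kips.
  R_n,bearing = 2·29.25 + 6·65.81 = 453.4 kips → 453.4 / 2 = 227 kips.
Bearing governs: 227 kips.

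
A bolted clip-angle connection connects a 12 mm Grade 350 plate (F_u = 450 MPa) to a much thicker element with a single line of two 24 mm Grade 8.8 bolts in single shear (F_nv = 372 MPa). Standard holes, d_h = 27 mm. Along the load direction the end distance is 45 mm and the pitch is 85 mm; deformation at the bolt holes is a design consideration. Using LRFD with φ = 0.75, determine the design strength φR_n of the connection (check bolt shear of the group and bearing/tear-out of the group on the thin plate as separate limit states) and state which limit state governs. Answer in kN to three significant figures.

252 kN (bolt shear governs)

Bolt shear: A_b = π·24²/4 = 452.4 mm²; R_n = 372 × 452.4 × 2 × 1 / 1000 = 336.6 kN → 0.75 × 336.6 = 252 kN.
Bearing (1.2 l_c t F_u ≤ 2.4 d t F_u): upper limit = 2.4·24·12·450 / 1000 = 311 kN.
  Edge l_c = 45 − 27/2 = 31.5 → r_n = 204.1 kN; interior l_c = 85 − 27 = 58 → r_n = 311 kN.
  R_n,bearing = 1·204.1 + 1·311 = 515.2 kN → 0.75 × 515.2 = 386 kN.
Bolt shear governs: 252 kN.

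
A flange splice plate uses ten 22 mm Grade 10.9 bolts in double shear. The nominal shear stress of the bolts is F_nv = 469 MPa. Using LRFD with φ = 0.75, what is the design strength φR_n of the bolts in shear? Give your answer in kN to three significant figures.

2670 kN

A_b = π × 22² / 4 = 380.1 mm².
R_n = F_nv · A_b · n · n_s = 469 × 380.1 × 10 × 2 / 1000 = 3566 kN.
Design strength φR_n = 0.75 × 3566 = 2670 kN.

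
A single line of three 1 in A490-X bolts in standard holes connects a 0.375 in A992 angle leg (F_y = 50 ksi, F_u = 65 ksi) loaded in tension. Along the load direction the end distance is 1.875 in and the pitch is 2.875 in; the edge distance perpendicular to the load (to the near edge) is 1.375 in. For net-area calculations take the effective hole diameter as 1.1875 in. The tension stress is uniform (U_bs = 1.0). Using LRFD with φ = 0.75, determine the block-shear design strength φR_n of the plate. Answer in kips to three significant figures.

65.4 kips

Shear plane L_v = 1.875 + 2·2.875 = 7.625 in; A_gv = 7.625 × 0.375 = 2.859 in².
A_nv = (7.625 − 2.5·1.1875) × 0.375 = 1.746 in².
A_nt = (1.375 − 0.5·1.1875) × 0.375 = 0.293 in².
0.6 F_u A_nv = 68.1 kips; 0.6 F_y A_gv = 85.78 kips → shear rupture governs the shear term.
R_n = 68.1 + 1.0 × 65 × 0.293 = 87.14 kips.
Design strength φR_n = 0.75 × 87.14 = 65.4 kips.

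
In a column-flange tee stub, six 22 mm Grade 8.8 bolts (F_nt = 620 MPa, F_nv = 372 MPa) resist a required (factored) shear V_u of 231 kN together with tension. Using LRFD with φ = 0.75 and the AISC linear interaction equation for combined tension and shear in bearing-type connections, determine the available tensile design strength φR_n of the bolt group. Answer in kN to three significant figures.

A_b = π·22²/4 = 380.1 mm²; f_rv = 231 × 1000 / (6 × 380.1) = 101.3 MPa.
F'_nt = 1.3 F_nt − (F_nt / φF_nv) f_rv = 1.3·620 − (620/(0.75·372))·101.3 = 580.9 MPa, capped at F_nt → F'_nt = 580.9 MPa.
R_n = F'_nt · A_b · n = 580.9 × 380.1 × 6 / 1000 = 1325 kN.
Design strength φR_n = 0.75 × 1325 = 994 kN.

994 kN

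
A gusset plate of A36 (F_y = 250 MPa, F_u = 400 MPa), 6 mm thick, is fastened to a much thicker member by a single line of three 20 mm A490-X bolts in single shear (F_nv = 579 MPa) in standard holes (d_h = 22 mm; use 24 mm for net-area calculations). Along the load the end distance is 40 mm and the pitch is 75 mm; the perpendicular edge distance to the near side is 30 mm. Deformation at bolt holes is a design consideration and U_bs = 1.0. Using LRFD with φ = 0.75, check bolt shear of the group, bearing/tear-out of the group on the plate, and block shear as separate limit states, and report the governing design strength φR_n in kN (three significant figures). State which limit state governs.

Bolt shear: A_b = π·20²/4 = 314.2 mm²; R_n = 579 × 314.2 × 3 × 1 / 1000 = 545.7 kN → 0.75 × 545.7 = 409 kN.
Bearing: edge l_c = 29, r_n = 83.52 kN; interior l_c = 53, r_n = 115.2 kN; R_n = 83.52 + 2·115.2 = 313.9 kN → 235 kN.
Block shear: A_gv = 1140, A_nv = 780, A_nt = 108 mm²; R_n = min(0.6F_uA_nv, 0.6F_yA_gv) + U_bs·F_u·A_nt = 214.2 kN → 161 kN.
Block shear governs: 161 kN.

161 kN (block shear governs)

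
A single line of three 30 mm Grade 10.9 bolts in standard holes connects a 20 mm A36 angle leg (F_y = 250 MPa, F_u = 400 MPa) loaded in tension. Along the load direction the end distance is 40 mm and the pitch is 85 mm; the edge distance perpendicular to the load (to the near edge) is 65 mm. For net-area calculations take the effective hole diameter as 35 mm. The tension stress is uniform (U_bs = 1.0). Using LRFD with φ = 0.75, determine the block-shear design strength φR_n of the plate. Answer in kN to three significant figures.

Shear plane L_v = 40 + 2·85 = 210 mm; A_gv = 210 × 20 = 4200 mm².
A_nv = (210 − 2.5·35) × 20 = 2450 mm².
A_nt = (65 − 0.5·35) × 20 = 950 mm².
0.6 F_u A_nv = 588 kN; 0.6 F_y A_gv = 630 kN → shear rupture governs the shear term.
R_n = 588 + 1.0 × 400 × 950 / 1000 = 968 kN.
Design strength φR_n = 0.75 × 968 = 726 kN.

726 kN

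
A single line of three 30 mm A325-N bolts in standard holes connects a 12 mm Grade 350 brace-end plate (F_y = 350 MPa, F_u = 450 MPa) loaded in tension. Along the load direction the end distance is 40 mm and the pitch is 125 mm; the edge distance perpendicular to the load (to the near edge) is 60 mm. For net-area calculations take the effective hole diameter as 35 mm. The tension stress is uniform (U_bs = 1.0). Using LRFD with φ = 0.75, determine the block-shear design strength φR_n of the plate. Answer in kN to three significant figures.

664 kN

Shear plane L_v = 40 + 2·125 = 290 mm; A_gv = 290 × 12 = 3480 mm².
A_nv = (290 − 2.5·35) × 12 = 2430 mm².
A_nt = (60 − 0.5·35) × 12 = 510 mm².
0.6 F_u A_nv = 656.1 kN; 0.6 F_y A_gv = 730.8 kN → shear rupture governs the shear term.
R_n = 656.1 + 1.0 × 450 × 510 / 1000 = 885.6 kN.
Design strength φR_n = 0.75 × 885.6 = 664 kN.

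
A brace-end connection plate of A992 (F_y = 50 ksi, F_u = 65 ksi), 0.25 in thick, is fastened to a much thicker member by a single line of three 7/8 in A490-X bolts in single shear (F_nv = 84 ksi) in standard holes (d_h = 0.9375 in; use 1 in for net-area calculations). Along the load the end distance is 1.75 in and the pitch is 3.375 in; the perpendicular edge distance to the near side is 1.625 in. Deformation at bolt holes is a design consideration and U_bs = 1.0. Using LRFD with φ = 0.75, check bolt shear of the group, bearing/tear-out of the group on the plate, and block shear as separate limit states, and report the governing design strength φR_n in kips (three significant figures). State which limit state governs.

Bolt shear: A_b = π·0.875²/4 = 0.6013 in²; R_n = 84 × 0.6013 × 3 × 1 = 151.5 kips → 0.75 × 151.5 = 114 kips.
Bearing: edge l_c = 1.281, r_n = 24.98 kips; interior l_c = 2.438, r_n = 34.12 kips; R_n = 24.98 + 2·34.12 = 93.23 kips → 69.9 kips.
Block shear: A_gv = 2.125, A_nv = 1.5, A_nt = 0.2812 in²; R_n = min(0.6F_uA_nv, 0.6F_yA_gv) + U_bs·F_u·A_nt = 76.78 kips → 57.6 kips.
Block shear governs: 57.6 kips.

57.6 kips (block shear governs)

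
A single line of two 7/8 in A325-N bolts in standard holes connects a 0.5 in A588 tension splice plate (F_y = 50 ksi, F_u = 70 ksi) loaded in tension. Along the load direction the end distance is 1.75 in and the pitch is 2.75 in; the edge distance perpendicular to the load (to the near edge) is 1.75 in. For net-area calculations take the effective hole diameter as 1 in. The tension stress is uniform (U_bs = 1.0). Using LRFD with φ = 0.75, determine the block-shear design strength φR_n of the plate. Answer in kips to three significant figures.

Shear plane L_v = 1.75 + 1·2.75 = 4.5 in; A_gv = 4.5 × 0.5 = 2.25 in².
A_nv = (4.5 − 1.5·1) × 0.5 = 1.5 in².
A_nt = (1.75 − 0.5·1) × 0.5 = 0.625 in².
0.6 F_u A_nv = 63 kips; 0.6 F_y A_gv = 67.5 kips → shear rupture governs the shear term.
R_n = 63 + 1.0 × 70 × 0.625 = 106.8 kips.
Design strength φR_n = 0.75 × 106.8 = 80.1 kips.

80.1 kips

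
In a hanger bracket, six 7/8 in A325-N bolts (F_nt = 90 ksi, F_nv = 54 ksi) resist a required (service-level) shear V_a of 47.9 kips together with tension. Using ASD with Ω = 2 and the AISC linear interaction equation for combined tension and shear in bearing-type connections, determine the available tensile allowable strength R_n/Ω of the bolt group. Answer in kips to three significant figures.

131 kips

A_b = π·0.875²/4 = 0.6013 in²; f_rv = 47.9 / (6 × 0.6013) = 13.28 ksi.
F'_nt = 1.3 F_nt − (Ω F_nt / F_nv) f_rv = 1.3·90 − (2·90/54)·13.28 = 72.75 ksi, capped at F_nt → F'_nt = 72.75 ksi.
R_n = F'_nt · A_b · n = 72.75 × 0.6013 × 6 = 262.5 kips.
Allowable strength R_n/Ω = 262.5 / 2 = 131 kips.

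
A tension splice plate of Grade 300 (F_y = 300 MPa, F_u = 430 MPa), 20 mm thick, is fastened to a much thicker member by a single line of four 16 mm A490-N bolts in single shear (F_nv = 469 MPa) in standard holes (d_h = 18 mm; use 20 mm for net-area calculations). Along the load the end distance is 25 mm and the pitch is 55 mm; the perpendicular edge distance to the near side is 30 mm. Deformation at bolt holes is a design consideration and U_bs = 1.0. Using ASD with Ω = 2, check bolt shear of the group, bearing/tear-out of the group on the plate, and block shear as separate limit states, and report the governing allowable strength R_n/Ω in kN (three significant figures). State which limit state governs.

189 kN (bolt shear governs)

Bolt shear: A_b = π·16²/4 = 201.1 mm²; R_n = 469 × 201.1 × 4 × 1 / 1000 = 377.2 kN → 377.2 / 2 = 189 kN.
Bearing: edge l_c = 16, r_n = 165.1 kN; interior l_c = 37, r_n = 330.2 kN; R_n = 165.1 + 3·330.2 = 1156 kN → 578 kN.
Block shear: A_gv = 3800, A_nv = 2400, A_nt = 400 mm²; R_n = min(0.6F_uA_nv, 0.6F_yA_gv) + U_bs·F_u·A_nt = 791.2 kN → 396 kN.
Bolt shear governs: 189 kN.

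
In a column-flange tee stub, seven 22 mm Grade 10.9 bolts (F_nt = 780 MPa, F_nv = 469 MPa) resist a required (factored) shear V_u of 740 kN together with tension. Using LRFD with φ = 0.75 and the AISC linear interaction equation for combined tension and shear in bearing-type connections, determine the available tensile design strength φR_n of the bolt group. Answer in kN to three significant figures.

A_b = π·22²/4 = 380.1 mm²; f_rv = 740 × 1000 / (7 × 380.1) = 278.1 MPa.
F'_nt = 1.3 F_nt − (F_nt / φF_nv) f_rv = 1.3·780 − (780/(0.75·469))·278.1 = 397.3 MPa, capped at F_nt → F'_nt = 397.3 MPa.
R_n = F'_nt · A_b · n = 397.3 × 380.1 × 7 / 1000 = 1057 kN.
Design strength φR_n = 0.75 × 1057 = 793 kN.

793 kN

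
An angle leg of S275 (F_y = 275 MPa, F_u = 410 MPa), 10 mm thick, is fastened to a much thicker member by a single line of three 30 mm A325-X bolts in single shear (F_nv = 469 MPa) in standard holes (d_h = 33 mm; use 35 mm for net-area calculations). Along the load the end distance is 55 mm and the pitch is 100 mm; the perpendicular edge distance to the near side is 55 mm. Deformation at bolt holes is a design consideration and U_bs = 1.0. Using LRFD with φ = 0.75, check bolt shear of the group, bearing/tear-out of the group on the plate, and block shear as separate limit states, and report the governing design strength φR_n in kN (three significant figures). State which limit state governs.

424 kN (block shear governs)

Bolt shear: A_b = π·30²/4 = 706.9 mm²; R_n = 469 × 706.9 × 3 × 1 / 1000 = 994.5 kN → 0.75 × 994.5 = 746 kN.
Bearing: edge l_c = 38.5, r_n = 189.4 kN; interior l_c = 67, r_n = 295.2 kN; R_n = 189.4 + 2·295.2 = 779.8 kN → 585 kN.
Block shear: A_gv = 2550, A_nv = 1675, A_nt = 375 mm²; R_n = min(0.6F_uA_nv, 0.6F_yA_gv) + U_bs·F_u·A_nt = 565.8 kN → 424 kN.
Block shear governs: 424 kN.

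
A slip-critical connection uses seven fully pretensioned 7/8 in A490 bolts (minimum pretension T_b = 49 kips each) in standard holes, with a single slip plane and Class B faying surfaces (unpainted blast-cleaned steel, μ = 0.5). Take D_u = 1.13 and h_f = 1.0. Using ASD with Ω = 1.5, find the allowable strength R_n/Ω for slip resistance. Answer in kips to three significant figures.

R_n = μ · D_u · h_f · T_b · n_s · n_b = 0.5 × 1.13 × 1.0 × 49 × 1 × 7 = 193.8 kips.
Allowable strength R_n/Ω = 193.8 / 1.5 = 129 kips.

129 kips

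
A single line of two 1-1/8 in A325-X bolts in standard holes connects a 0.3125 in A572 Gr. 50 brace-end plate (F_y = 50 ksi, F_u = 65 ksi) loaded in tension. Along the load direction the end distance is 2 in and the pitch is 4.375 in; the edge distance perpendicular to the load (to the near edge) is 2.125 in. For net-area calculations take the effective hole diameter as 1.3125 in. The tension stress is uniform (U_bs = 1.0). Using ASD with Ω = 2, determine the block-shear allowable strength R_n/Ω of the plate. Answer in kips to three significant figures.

Shear plane L_v = 2 + 1·4.375 = 6.375 in; A_gv = 6.375 × 0.3125 = 1.992 in².
A_nv = (6.375 − 1.5·1.3125) × 0.3125 = 1.377 in².
A_nt = (2.125 − 0.5·1.3125) × 0.3125 = 0.459 in².
0.6 F_u A_nv = 53.7 kips; 0.6 F_y A_gv = 59.77 kips → shear rupture governs the shear term.
R_n = 53.7 + 1.0 × 65 × 0.459 = 83.54 kips.
Allowable strength R_n/Ω = 83.54 / 2 = 41.8 kips.

41.8 kips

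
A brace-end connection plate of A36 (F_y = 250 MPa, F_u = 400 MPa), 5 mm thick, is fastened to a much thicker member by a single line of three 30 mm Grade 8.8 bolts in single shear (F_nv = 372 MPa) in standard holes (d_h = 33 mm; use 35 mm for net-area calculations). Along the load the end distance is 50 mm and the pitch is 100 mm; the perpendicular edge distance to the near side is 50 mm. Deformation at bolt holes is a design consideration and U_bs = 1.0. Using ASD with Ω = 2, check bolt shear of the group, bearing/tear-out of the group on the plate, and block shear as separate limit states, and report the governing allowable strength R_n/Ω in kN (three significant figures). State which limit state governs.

Bolt shear: A_b = π·30²/4 = 706.9 mm²; R_n = 372 × 706.9 × 3 × 1 / 1000 = 788.9 kN → 788.9 / 2 = 394 kN.
Bearing: edge l_c = 33.5, r_n = 80.4 kN; interior l_c = 67, r_n = 144 kN; R_n = 80.4 + 2·144 = 368.4 kN → 184 kN.
Block shear: A_gv = 1250, A_nv = 812.5, A_nt = 162.5 mm²; R_n = min(0.6F_uA_nv, 0.6F_yA_gv) + U_bs·F_u·A_nt = 252.5 kN → 126 kN.
Block shear governs: 126 kN.

126 kN (block shear governs)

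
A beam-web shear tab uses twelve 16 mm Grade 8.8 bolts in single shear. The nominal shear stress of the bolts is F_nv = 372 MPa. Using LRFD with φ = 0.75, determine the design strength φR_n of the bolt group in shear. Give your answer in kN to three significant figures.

673 kN

A_b = π × 16² / 4 = 201.1 mm².
R_n = F_nv · A_b · n · n_s = 372 × 201.1 × 12 × 1 / 1000 = 897.5 kN.
Design strength φR_n = 0.75 × 897.5 = 673 kN.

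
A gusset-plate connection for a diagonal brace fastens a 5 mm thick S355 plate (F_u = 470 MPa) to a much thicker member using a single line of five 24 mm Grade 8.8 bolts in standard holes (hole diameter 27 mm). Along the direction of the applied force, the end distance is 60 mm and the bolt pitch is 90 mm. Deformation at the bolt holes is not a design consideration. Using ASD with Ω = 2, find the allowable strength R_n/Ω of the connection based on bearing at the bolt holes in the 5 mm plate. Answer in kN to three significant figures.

420 kN

Per bolt r_n = 1.5 l_c t F_u ≤ 3.0 d t F_u; upper limit = 3.0 × 24 × 5 × 470 / 1000 = 169.2 kN.
Edge bolt: l_c = 60 − 27/2 = 46.5 mm → 1.5 × 46.5 × 5 × 470 / 1000 = 163.9 → r_n = 163.9 kN.
Interior bolts: l_c = 90 − 27 = 63 mm → 1.5 × 63 × 5 × 470 / 1000 = 222.1 → r_n = 169.2 kN.
R_n = 1 × 163.9 + 4 × 169.2 = 840.7 kN.
Allowable strength R_n/Ω = 840.7 / 2 = 420 kN.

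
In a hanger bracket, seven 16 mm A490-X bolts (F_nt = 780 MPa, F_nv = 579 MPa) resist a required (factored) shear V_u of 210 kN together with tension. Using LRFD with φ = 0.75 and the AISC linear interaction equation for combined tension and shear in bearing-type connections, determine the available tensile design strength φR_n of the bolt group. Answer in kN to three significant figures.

A_b = π·16²/4 = 201.1 mm²; f_rv = 210 × 1000 / (7 × 201.1) = 149.2 MPa.
F'_nt = 1.3 F_nt − (F_nt / φF_nv) f_rv = 1.3·780 − (780/(0.75·579))·149.2 = 746 MPa, capped at F_nt → F'_nt = 746 MPa.
R_n = F'_nt · A_b · n = 746 × 201.1 × 7 / 1000 = 1050 kN.
Design strength φR_n = 0.75 × 1050 = 787 kN.

787 kN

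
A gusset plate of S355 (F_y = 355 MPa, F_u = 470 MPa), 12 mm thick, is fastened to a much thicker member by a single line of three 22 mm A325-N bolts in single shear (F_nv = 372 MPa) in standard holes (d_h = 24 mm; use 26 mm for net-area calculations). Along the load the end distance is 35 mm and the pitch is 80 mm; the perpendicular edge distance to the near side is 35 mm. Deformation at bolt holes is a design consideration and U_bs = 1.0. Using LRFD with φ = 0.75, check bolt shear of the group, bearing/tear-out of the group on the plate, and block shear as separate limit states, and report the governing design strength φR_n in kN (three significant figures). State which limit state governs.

318 kN (bolt shear governs)

Bolt shear: A_b = π·22²/4 = 380.1 mm²; R_n = 372 × 380.1 × 3 × 1 / 1000 = 424.2 kN → 0.75 × 424.2 = 318 kN.
Bearing: edge l_c = 23, r_n = 155.7 kN; interior l_c = 56, r_n = 297.8 kN; R_n = 155.7 + 2·297.8 = 751.2 kN → 563 kN.
Block shear: A_gv = 2340, A_nv = 1560, A_nt = 264 mm²; R_n = min(0.6F_uA_nv, 0.6F_yA_gv) + U_bs·F_u·A_nt = 564 kN → 423 kN.
Bolt shear governs: 318 kN.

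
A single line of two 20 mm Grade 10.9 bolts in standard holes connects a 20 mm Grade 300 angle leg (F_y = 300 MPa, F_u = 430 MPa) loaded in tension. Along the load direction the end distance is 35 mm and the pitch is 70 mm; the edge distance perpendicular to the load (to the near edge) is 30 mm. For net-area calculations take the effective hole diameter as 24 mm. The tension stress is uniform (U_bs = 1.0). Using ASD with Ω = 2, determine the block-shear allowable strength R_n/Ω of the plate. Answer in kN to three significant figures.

255 kN

Shear plane L_v = 35 + 1·70 = 105 mm; A_gv = 105 × 20 = 2100 mm².
A_nv = (105 − 1.5·24) × 20 = 1380 mm².
A_nt = (30 − 0.5·24) × 20 = 360 mm².
0.6 F_u A_nv = 356 kN; 0.6 F_y A_gv = 378 kN → shear rupture governs the shear term.
R_n = 356 + 1.0 × 430 × 360 / 1000 = 510.8 kN.
Allowable strength R_n/Ω = 510.8 / 2 = 255 kN.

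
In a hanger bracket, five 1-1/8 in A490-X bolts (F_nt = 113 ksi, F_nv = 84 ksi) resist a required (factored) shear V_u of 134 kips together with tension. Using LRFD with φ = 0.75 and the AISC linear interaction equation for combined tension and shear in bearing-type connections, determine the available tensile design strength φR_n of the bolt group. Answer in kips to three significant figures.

A_b = π·1.125²/4 = 0.994 in²; f_rv = 134 / (5 × 0.994) = 26.96 ksi.
F'_nt = 1.3 F_nt − (F_nt / φF_nv) f_rv = 1.3·113 − (113/(0.75·84))·26.96 = 98.54 ksi, capped at F_nt → F'_nt = 98.54 ksi.
R_n = F'_nt · A_b · n = 98.54 × 0.994 × 5 = 489.8 kips.
Design strength φR_n = 0.75 × 489.8 = 367 kips.

367 kips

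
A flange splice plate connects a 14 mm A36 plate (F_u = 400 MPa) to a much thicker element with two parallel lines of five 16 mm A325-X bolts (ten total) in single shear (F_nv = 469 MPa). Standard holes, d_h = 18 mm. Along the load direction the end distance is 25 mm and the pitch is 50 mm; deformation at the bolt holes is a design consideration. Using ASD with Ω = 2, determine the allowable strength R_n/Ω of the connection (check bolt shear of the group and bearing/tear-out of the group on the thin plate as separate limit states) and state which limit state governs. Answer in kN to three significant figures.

Bolt shear: A_b = π·16²/4 = 201.1 mm²; R_n = 469 × 201.1 × 10 × 1 / 1000 = 943 kN → 943 / 2 = 471 kN.
Bearing (1.2 l_c t F_u ≤ 2.4 d t F_u): upper limit = 2.4·16·14·400 / 1000 = 215 kN.
  Edge l_c = 25 − 18/2 = 16 → r_n = 107.5 kN; interior l_c = 50 − 18 = 32 → r_n = 215 kN.
  R_n,bearing = 2·107.5 + 8·215 = 1935 kN → 1935 / 2 = 968 kN.
Bolt shear governs: 471 kN.

471 kN (bolt shear governs)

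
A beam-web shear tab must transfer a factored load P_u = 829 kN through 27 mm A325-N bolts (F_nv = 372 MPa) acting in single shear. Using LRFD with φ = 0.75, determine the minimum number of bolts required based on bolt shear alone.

6 bolts

A_b = π·27²/4 = 572.6 mm².
Per-bolt design strength φR_n = 0.75 × 372 × 572.6 × 1 / 1000 = 159.7 kN.
n ≥ 829 / 159.7 = 5.19 → use 6 bolts.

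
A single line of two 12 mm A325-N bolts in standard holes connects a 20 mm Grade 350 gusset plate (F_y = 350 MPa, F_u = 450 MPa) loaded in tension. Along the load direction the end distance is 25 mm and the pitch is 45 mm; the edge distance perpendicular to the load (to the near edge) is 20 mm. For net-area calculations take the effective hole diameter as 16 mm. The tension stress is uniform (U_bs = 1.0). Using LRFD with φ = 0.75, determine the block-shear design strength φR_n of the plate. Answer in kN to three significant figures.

Shear plane L_v = 25 + 1·45 = 70 mm; A_gv = 70 × 20 = 1400 mm².
A_nv = (70 − 1.5·16) × 20 = 920 mm².
A_nt = (20 − 0.5·16) × 20 = 240 mm².
0.6 F_u A_nv = 248.4 kN; 0.6 F_y A_gv = 294 kN → shear rupture governs the shear term.
R_n = 248.4 + 1.0 × 450 × 240 / 1000 = 356.4 kN.
Design strength φR_n = 0.75 × 356.4 = 267 kN.

267 kN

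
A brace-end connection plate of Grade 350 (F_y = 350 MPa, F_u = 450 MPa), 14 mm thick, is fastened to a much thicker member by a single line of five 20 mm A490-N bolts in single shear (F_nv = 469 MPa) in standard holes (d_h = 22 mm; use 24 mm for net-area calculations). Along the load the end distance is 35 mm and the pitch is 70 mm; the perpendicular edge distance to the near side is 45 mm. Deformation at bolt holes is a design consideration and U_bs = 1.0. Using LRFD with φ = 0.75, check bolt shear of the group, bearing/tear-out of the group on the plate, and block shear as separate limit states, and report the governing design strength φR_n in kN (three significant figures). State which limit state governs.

553 kN (bolt shear governs)

Bolt shear: A_b = π·20²/4 = 314.2 mm²; R_n = 469 × 314.2 × 5 × 1 / 1000 = 736.7 kN → 0.75 × 736.7 = 553 kN.
Bearing: edge l_c = 24, r_n = 181.4 kN; interior l_c = 48, r_n = 302.4 kN; R_n = 181.4 + 4·302.4 = 1391 kN → 1040 kN.
Block shear: A_gv = 4410, A_nv = 2898, A_nt = 462 mm²; R_n = min(0.6F_uA_nv, 0.6F_yA_gv) + U_bs·F_u·A_nt = 990.4 kN → 743 kN.
Bolt shear governs: 553 kN.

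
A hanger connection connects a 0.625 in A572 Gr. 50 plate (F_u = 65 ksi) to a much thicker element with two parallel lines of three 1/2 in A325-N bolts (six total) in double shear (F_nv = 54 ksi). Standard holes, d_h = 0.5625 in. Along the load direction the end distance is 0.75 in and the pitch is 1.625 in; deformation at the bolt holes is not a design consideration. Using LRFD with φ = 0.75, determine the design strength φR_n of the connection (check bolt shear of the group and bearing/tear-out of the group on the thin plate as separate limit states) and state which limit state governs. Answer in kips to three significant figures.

95.4 kips (bolt shear governs)

Bolt shear: A_b = π·0.5²/4 = 0.1963 in²; R_n = 54 × 0.1963 × 6 × 2 = 127.2 kips → 0.75 × 127.2 = 95.4 kips.
Bearing (1.5 l_c t F_u ≤ 3.0 d t F_u): upper limit = 3.0·0.5·0.625·65 = 60.94 kips.
  Edge l_c = 0.75 − 0.5625/2 = 0.4688 → r_n = 28.56 kips; interior l_c = 1.625 − 0.5625 = 1.062 → r_n = 60.94 kips.
  R_n,bearing = 2·28.56 + 4·60.94 = 300.9 kips → 0.75 × 300.9 = 226 kips.
Bolt shear governs: 95.4 kips.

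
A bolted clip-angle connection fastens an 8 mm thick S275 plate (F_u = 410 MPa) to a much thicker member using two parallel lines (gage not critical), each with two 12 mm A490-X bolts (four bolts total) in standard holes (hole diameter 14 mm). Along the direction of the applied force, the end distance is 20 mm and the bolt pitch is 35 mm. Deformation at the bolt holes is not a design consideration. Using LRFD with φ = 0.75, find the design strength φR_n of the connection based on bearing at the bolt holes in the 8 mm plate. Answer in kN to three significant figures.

Per bolt r_n = 1.5 l_c t F_u ≤ 3.0 d t F_u; upper limit = 3.0 × 12 × 8 × 410 / 1000 = 118.1 kN.
Edge bolt: l_c = 20 − 14/2 = 13 mm → 1.5 × 13 × 8 × 410 / 1000 = 63.96 → r_n = 63.96 kN.
Interior bolts: l_c = 35 − 14 = 21 mm → 1.5 × 21 × 8 × 410 / 1000 = 103.3 → r_n = 103.3 kN.
R_n = 2 × 63.96 + 2 × 103.3 = 334.6 kN.
Design strength φR_n = 0.75 × 334.6 = 251 kN.

251 kN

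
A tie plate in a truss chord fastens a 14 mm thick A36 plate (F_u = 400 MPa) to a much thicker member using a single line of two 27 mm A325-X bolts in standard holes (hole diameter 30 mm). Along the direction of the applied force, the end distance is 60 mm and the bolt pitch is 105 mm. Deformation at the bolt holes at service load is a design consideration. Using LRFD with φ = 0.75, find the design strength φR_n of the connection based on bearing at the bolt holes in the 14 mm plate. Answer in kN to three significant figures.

499 kN

Per bolt r_n = 1.2 l_c t F_u ≤ 2.4 d t F_u; upper limit = 2.4 × 27 × 14 × 400 / 1000 = 362.9 kN.
Edge bolt: l_c = 60 − 30/2 = 45 mm → 1.2 × 45 × 14 × 400 / 1000 = 302.4 → r_n = 302.4 kN.
Interior bolts: l_c = 105 − 30 = 75 mm → 1.2 × 75 × 14 × 400 / 1000 = 504 → r_n = 362.9 kN.
R_n = 1 × 302.4 + 1 × 362.9 = 665.3 kN.
Design strength φR_n = 0.75 × 665.3 = 499 kN.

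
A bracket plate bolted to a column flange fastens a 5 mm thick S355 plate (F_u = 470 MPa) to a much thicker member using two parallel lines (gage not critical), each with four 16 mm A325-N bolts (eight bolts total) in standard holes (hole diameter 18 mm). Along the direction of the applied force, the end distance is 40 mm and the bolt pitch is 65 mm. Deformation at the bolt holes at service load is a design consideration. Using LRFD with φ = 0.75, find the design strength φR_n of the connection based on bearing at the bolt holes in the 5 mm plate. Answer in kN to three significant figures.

Per bolt r_n = 1.2 l_c t F_u ≤ 2.4 d t F_u; upper limit = 2.4 × 16 × 5 × 470 / 1000 = 90.24 kN.
Edge bolt: l_c = 40 − 18/2 = 31 mm → 1.2 × 31 × 5 × 470 / 1000 = 87.42 → r_n = 87.42 kN.
Interior bolts: l_c = 65 − 18 = 47 mm → 1.2 × 47 × 5 × 470 / 1000 = 132.5 → r_n = 90.24 kN.
R_n = 2 × 87.42 + 6 × 90.24 = 716.3 kN.
Design strength φR_n = 0.75 × 716.3 = 537 kN.

537 kN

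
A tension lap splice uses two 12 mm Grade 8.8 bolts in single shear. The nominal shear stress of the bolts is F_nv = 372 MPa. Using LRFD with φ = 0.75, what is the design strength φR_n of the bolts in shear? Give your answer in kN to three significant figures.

63.1 kN

A_b = π × 12² / 4 = 113.1 mm².
R_n = F_nv · A_b · n · n_s = 372 × 113.1 × 2 × 1 / 1000 = 84.14 kN.
Design strength φR_n = 0.75 × 84.14 = 63.1 kN.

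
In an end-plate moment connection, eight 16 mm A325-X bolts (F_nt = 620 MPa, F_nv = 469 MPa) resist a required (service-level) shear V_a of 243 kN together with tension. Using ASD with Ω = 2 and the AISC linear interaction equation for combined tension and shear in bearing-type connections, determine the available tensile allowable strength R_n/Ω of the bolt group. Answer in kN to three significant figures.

A_b = π·16²/4 = 201.1 mm²; f_rv = 243 × 1000 / (8 × 201.1) = 151.1 MPa.
F'_nt = 1.3 F_nt − (Ω F_nt / F_nv) f_rv = 1.3·620 − (2·620/469)·151.1 = 406.6 MPa, capped at F_nt → F'_nt = 406.6 MPa.
R_n = F'_nt · A_b · n = 406.6 × 201.1 × 8 / 1000 = 654 kN.
Allowable strength R_n/Ω = 654 / 2 = 327 kN.

327 kN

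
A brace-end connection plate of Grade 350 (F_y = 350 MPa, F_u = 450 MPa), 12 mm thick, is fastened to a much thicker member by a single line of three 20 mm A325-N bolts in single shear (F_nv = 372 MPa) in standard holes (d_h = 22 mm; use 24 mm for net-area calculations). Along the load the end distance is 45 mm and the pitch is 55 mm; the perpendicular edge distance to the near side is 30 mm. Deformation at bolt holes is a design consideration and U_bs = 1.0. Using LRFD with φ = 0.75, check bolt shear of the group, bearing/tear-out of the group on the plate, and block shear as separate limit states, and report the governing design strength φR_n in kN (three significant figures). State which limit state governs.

Bolt shear: A_b = π·20²/4 = 314.2 mm²; R_n = 372 × 314.2 × 3 × 1 / 1000 = 350.6 kN → 0.75 × 350.6 = 263 kN.
Bearing: edge l_c = 34, r_n = 220.3 kN; interior l_c = 33, r_n = 213.8 kN; R_n = 220.3 + 2·213.8 = 648 kN → 486 kN.
Block shear: A_gv = 1860, A_nv = 1140, A_nt = 216 mm²; R_n = min(0.6F_uA_nv, 0.6F_yA_gv) + U_bs·F_u·A_nt = 405 kN → 304 kN.
Bolt shear governs: 263 kN.

263 kN (bolt shear governs)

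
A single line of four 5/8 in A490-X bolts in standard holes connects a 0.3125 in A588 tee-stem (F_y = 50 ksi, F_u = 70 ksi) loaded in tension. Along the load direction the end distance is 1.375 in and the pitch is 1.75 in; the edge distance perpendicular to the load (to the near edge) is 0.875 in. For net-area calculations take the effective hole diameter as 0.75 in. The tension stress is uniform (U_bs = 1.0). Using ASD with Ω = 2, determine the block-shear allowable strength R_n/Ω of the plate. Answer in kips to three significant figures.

Shear plane L_v = 1.375 + 3·1.75 = 6.625 in; A_gv = 6.625 × 0.3125 = 2.07 in².
A_nv = (6.625 − 3.5·0.75) × 0.3125 = 1.25 in².
A_nt = (0.875 − 0.5·0.75) × 0.3125 = 0.1562 in².
0.6 F_u A_nv = 52.5 kips; 0.6 F_y A_gv = 62.11 kips → shear rupture governs the shear term.
R_n = 52.5 + 1.0 × 70 × 0.1562 = 63.44 kips.
Allowable strength R_n/Ω = 63.44 / 2 = 31.7 kips.

31.7 kips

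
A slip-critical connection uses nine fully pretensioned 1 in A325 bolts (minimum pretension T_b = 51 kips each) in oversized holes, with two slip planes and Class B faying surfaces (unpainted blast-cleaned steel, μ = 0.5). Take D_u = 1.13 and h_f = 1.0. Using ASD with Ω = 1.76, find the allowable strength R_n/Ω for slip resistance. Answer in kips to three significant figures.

295 kips

R_n = μ · D_u · h_f · T_b · n_s · n_b = 0.5 × 1.13 × 1.0 × 51 × 2 × 9 = 518.7 kips.
Allowable strength R_n/Ω = 518.7 / 1.76 = 295 kips.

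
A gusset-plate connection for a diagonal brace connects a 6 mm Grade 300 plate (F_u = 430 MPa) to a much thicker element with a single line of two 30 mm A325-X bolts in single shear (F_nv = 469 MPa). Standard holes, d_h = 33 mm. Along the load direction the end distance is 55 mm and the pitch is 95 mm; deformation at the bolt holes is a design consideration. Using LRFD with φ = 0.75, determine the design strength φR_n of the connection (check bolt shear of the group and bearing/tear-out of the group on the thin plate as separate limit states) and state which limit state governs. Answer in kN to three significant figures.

Bolt shear: A_b = π·30²/4 = 706.9 mm²; R_n = 469 × 706.9 × 2 × 1 / 1000 = 663 kN → 0.75 × 663 = 497 kN.
Bearing (1.2 l_c t F_u ≤ 2.4 d t F_u): upper limit = 2.4·30·6·430 / 1000 = 185.8 kN.
  Edge l_c = 55 − 33/2 = 38.5 → r_n = 119.2 kN; interior l_c = 95 − 33 = 62 → r_n = 185.8 kN.
  R_n,bearing = 1·119.2 + 1·185.8 = 305 kN → 0.75 × 305 = 229 kN.
Bearing governs: 229 kN.

229 kN (bearing governs)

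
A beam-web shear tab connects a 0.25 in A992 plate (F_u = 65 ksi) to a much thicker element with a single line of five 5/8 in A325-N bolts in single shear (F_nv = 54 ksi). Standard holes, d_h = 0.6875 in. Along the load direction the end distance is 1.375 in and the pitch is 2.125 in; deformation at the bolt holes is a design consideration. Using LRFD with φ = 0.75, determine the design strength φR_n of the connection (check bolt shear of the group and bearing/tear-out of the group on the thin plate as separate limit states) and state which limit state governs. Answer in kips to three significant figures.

62.1 kips (bolt shear governs)

Bolt shear: A_b = π·0.625²/4 = 0.3068 in²; R_n = 54 × 0.3068 × 5 × 1 = 82.83 kips → 0.75 × 82.83 = 62.1 kips.
Bearing (1.2 l_c t F_u ≤ 2.4 d t F_u): upper limit = 2.4·0.625·0.25·65 = 24.38 kips.
  Edge l_c = 1.375 − 0.6875/2 = 1.031 → r_n = 20.11 kips; interior l_c = 2.125 − 0.6875 = 1.438 → r_n = 24.38 kips.
  R_n,bearing = 1·20.11 + 4·24.38 = 117.6 kips → 0.75 × 117.6 = 88.2 kips.
Bolt shear governs: 62.1 kips.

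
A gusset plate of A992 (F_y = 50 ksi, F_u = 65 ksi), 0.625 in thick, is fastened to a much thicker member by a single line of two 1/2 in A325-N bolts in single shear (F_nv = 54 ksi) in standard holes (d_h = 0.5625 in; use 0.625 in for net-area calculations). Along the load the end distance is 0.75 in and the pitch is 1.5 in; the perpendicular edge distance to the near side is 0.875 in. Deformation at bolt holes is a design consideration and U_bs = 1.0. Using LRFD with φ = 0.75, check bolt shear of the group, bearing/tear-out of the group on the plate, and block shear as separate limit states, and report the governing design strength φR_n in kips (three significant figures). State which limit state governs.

Bolt shear: A_b = π·0.5²/4 = 0.1963 in²; R_n = 54 × 0.1963 × 2 × 1 = 21.21 kips → 0.75 × 21.21 = 15.9 kips.
Bearing: edge l_c = 0.4688, r_n = 22.85 kips; interior l_c = 0.9375, r_n = 45.7 kips; R_n = 22.85 + 1·45.7 = 68.55 kips → 51.4 kips.
Block shear: A_gv = 1.406, A_nv = 0.8203, A_nt = 0.3516 in²; R_n = min(0.6F_uA_nv, 0.6F_yA_gv) + U_bs·F_u·A_nt = 54.84 kips → 41.1 kips.
Bolt shear governs: 15.9 kips.

15.9 kips (bolt shear governs)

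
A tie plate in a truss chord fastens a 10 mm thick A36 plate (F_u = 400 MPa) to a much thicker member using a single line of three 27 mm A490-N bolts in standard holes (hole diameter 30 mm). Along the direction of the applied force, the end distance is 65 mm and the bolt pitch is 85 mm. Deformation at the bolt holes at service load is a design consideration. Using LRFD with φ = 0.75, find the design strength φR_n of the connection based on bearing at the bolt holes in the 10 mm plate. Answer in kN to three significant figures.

Per bolt r_n = 1.2 l_c t F_u ≤ 2.4 d t F_u; upper limit = 2.4 × 27 × 10 × 400 / 1000 = 259.2 kN.
Edge bolt: l_c = 65 − 30/2 = 50 mm → 1.2 × 50 × 10 × 400 / 1000 = 240 → r_n = 240 kN.
Interior bolts: l_c = 85 − 30 = 55 mm → 1.2 × 55 × 10 × 400 / 1000 = 264 → r_n = 259.2 kN.
R_n = 1 × 240 + 2 × 259.2 = 758.4 kN.
Design strength φR_n = 0.75 × 758.4 = 569 kN.

569 kN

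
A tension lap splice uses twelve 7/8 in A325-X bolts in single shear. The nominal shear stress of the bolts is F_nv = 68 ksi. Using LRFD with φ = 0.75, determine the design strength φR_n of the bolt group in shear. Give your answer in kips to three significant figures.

A_b = π × 0.875² / 4 = 0.6013 in².
R_n = F_nv · A_b · n · n_s = 68 × 0.6013 × 12 × 1 = 490.7 kips.
Design strength φR_n = 0.75 × 490.7 = 368 kips.

368 kips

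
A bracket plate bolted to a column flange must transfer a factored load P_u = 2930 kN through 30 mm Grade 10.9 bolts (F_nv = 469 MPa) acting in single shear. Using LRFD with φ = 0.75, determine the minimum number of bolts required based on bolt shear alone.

12 bolts

A_b = π·30²/4 = 706.9 mm².
Per-bolt design strength φR_n = 0.75 × 469 × 706.9 × 1 / 1000 = 248.6 kN.
n ≥ 2930 / 248.6 = 11.78 → use 12 bolts.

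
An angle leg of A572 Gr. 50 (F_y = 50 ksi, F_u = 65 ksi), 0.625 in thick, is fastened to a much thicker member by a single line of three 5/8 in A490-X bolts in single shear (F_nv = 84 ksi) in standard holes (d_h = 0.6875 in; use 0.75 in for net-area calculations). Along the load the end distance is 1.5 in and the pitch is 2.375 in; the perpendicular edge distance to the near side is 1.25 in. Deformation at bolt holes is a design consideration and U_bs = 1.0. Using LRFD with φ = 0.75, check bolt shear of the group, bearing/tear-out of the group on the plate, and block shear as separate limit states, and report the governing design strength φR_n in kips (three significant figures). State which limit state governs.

Bolt shear: A_b = π·0.625²/4 = 0.3068 in²; R_n = 84 × 0.3068 × 3 × 1 = 77.31 kips → 0.75 × 77.31 = 58 kips.
Bearing: edge l_c = 1.156, r_n = 56.37 kips; interior l_c = 1.688, r_n = 60.94 kips; R_n = 56.37 + 2·60.94 = 178.2 kips → 134 kips.
Block shear: A_gv = 3.906, A_nv = 2.734, A_nt = 0.5469 in²; R_n = min(0.6F_uA_nv, 0.6F_yA_gv) + U_bs·F_u·A_nt = 142.2 kips → 107 kips.
Bolt shear governs: 58 kips.

58 kips (bolt shear governs)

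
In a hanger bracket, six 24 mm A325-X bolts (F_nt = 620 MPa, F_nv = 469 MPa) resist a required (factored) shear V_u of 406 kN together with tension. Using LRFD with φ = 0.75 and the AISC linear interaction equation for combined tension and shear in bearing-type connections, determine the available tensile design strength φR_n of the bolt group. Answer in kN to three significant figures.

1100 kN

A_b = π·24²/4 = 452.4 mm²; f_rv = 406 × 1000 / (6 × 452.4) = 149.6 MPa.
F'_nt = 1.3 F_nt − (F_nt / φF_nv) f_rv = 1.3·620 − (620/(0.75·469))·149.6 = 542.4 MPa, capped at F_nt → F'_nt = 542.4 MPa.
R_n = F'_nt · A_b · n = 542.4 × 452.4 × 6 / 1000 = 1472 kN.
Design strength φR_n = 0.75 × 1472 = 1100 kN.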